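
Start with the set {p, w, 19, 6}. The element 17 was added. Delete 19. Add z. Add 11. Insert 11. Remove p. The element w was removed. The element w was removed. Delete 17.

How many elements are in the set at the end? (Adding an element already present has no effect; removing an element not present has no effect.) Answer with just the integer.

Answer: 3

Derivation:
Tracking the set through each operation:
Start: {19, 6, p, w}
Event 1 (add 17): added. Set: {17, 19, 6, p, w}
Event 2 (remove 19): removed. Set: {17, 6, p, w}
Event 3 (add z): added. Set: {17, 6, p, w, z}
Event 4 (add 11): added. Set: {11, 17, 6, p, w, z}
Event 5 (add 11): already present, no change. Set: {11, 17, 6, p, w, z}
Event 6 (remove p): removed. Set: {11, 17, 6, w, z}
Event 7 (remove w): removed. Set: {11, 17, 6, z}
Event 8 (remove w): not present, no change. Set: {11, 17, 6, z}
Event 9 (remove 17): removed. Set: {11, 6, z}

Final set: {11, 6, z} (size 3)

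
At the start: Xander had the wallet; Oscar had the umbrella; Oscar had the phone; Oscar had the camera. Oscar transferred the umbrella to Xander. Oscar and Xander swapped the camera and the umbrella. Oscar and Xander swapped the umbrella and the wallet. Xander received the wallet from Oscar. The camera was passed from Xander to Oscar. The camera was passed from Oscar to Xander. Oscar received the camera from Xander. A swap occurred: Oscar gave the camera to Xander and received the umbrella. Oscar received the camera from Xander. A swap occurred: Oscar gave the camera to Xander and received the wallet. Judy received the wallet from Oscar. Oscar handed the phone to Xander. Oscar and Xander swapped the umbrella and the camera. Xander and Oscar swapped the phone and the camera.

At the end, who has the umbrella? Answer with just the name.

Answer: Xander

Derivation:
Tracking all object holders:
Start: wallet:Xander, umbrella:Oscar, phone:Oscar, camera:Oscar
Event 1 (give umbrella: Oscar -> Xander). State: wallet:Xander, umbrella:Xander, phone:Oscar, camera:Oscar
Event 2 (swap camera<->umbrella: now camera:Xander, umbrella:Oscar). State: wallet:Xander, umbrella:Oscar, phone:Oscar, camera:Xander
Event 3 (swap umbrella<->wallet: now umbrella:Xander, wallet:Oscar). State: wallet:Oscar, umbrella:Xander, phone:Oscar, camera:Xander
Event 4 (give wallet: Oscar -> Xander). State: wallet:Xander, umbrella:Xander, phone:Oscar, camera:Xander
Event 5 (give camera: Xander -> Oscar). State: wallet:Xander, umbrella:Xander, phone:Oscar, camera:Oscar
Event 6 (give camera: Oscar -> Xander). State: wallet:Xander, umbrella:Xander, phone:Oscar, camera:Xander
Event 7 (give camera: Xander -> Oscar). State: wallet:Xander, umbrella:Xander, phone:Oscar, camera:Oscar
Event 8 (swap camera<->umbrella: now camera:Xander, umbrella:Oscar). State: wallet:Xander, umbrella:Oscar, phone:Oscar, camera:Xander
Event 9 (give camera: Xander -> Oscar). State: wallet:Xander, umbrella:Oscar, phone:Oscar, camera:Oscar
Event 10 (swap camera<->wallet: now camera:Xander, wallet:Oscar). State: wallet:Oscar, umbrella:Oscar, phone:Oscar, camera:Xander
Event 11 (give wallet: Oscar -> Judy). State: wallet:Judy, umbrella:Oscar, phone:Oscar, camera:Xander
Event 12 (give phone: Oscar -> Xander). State: wallet:Judy, umbrella:Oscar, phone:Xander, camera:Xander
Event 13 (swap umbrella<->camera: now umbrella:Xander, camera:Oscar). State: wallet:Judy, umbrella:Xander, phone:Xander, camera:Oscar
Event 14 (swap phone<->camera: now phone:Oscar, camera:Xander). State: wallet:Judy, umbrella:Xander, phone:Oscar, camera:Xander

Final state: wallet:Judy, umbrella:Xander, phone:Oscar, camera:Xander
The umbrella is held by Xander.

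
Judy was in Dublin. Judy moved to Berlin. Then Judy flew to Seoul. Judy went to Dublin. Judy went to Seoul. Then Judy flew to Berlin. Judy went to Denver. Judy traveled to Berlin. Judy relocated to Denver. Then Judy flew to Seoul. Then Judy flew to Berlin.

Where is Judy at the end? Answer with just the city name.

Answer: Berlin

Derivation:
Tracking Judy's location:
Start: Judy is in Dublin.
After move 1: Dublin -> Berlin. Judy is in Berlin.
After move 2: Berlin -> Seoul. Judy is in Seoul.
After move 3: Seoul -> Dublin. Judy is in Dublin.
After move 4: Dublin -> Seoul. Judy is in Seoul.
After move 5: Seoul -> Berlin. Judy is in Berlin.
After move 6: Berlin -> Denver. Judy is in Denver.
After move 7: Denver -> Berlin. Judy is in Berlin.
After move 8: Berlin -> Denver. Judy is in Denver.
After move 9: Denver -> Seoul. Judy is in Seoul.
After move 10: Seoul -> Berlin. Judy is in Berlin.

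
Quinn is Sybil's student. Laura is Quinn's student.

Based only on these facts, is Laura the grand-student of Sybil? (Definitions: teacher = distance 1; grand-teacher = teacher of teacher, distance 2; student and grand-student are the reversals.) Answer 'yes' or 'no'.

Reconstructing the teacher chain from the given facts:
  Sybil -> Quinn -> Laura
(each arrow means 'teacher of the next')
Positions in the chain (0 = top):
  position of Sybil: 0
  position of Quinn: 1
  position of Laura: 2

Laura is at position 2, Sybil is at position 0; signed distance (j - i) = -2.
'grand-student' requires j - i = -2. Actual distance is -2, so the relation HOLDS.

Answer: yes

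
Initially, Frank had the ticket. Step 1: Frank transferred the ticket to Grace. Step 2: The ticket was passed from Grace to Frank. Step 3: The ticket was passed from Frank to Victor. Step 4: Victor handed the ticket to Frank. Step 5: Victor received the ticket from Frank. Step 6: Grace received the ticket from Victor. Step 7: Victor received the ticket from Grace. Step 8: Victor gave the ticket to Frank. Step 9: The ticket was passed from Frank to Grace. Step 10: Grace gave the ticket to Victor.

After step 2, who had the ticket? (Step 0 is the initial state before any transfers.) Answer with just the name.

Answer: Frank

Derivation:
Tracking the ticket holder through step 2:
After step 0 (start): Frank
After step 1: Grace
After step 2: Frank

At step 2, the holder is Frank.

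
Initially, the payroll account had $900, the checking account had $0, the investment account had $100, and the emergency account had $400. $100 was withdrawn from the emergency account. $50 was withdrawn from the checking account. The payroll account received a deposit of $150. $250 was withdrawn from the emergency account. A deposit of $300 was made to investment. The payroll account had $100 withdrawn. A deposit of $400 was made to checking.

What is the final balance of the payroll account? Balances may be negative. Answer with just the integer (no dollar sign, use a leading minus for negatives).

Answer: 950

Derivation:
Tracking account balances step by step:
Start: payroll=900, checking=0, investment=100, emergency=400
Event 1 (withdraw 100 from emergency): emergency: 400 - 100 = 300. Balances: payroll=900, checking=0, investment=100, emergency=300
Event 2 (withdraw 50 from checking): checking: 0 - 50 = -50. Balances: payroll=900, checking=-50, investment=100, emergency=300
Event 3 (deposit 150 to payroll): payroll: 900 + 150 = 1050. Balances: payroll=1050, checking=-50, investment=100, emergency=300
Event 4 (withdraw 250 from emergency): emergency: 300 - 250 = 50. Balances: payroll=1050, checking=-50, investment=100, emergency=50
Event 5 (deposit 300 to investment): investment: 100 + 300 = 400. Balances: payroll=1050, checking=-50, investment=400, emergency=50
Event 6 (withdraw 100 from payroll): payroll: 1050 - 100 = 950. Balances: payroll=950, checking=-50, investment=400, emergency=50
Event 7 (deposit 400 to checking): checking: -50 + 400 = 350. Balances: payroll=950, checking=350, investment=400, emergency=50

Final balance of payroll: 950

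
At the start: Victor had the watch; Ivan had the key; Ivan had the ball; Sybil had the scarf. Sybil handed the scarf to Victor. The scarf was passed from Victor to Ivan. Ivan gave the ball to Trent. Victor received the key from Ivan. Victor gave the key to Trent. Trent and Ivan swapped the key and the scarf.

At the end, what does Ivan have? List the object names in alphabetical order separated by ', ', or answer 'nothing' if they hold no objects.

Tracking all object holders:
Start: watch:Victor, key:Ivan, ball:Ivan, scarf:Sybil
Event 1 (give scarf: Sybil -> Victor). State: watch:Victor, key:Ivan, ball:Ivan, scarf:Victor
Event 2 (give scarf: Victor -> Ivan). State: watch:Victor, key:Ivan, ball:Ivan, scarf:Ivan
Event 3 (give ball: Ivan -> Trent). State: watch:Victor, key:Ivan, ball:Trent, scarf:Ivan
Event 4 (give key: Ivan -> Victor). State: watch:Victor, key:Victor, ball:Trent, scarf:Ivan
Event 5 (give key: Victor -> Trent). State: watch:Victor, key:Trent, ball:Trent, scarf:Ivan
Event 6 (swap key<->scarf: now key:Ivan, scarf:Trent). State: watch:Victor, key:Ivan, ball:Trent, scarf:Trent

Final state: watch:Victor, key:Ivan, ball:Trent, scarf:Trent
Ivan holds: key.

Answer: key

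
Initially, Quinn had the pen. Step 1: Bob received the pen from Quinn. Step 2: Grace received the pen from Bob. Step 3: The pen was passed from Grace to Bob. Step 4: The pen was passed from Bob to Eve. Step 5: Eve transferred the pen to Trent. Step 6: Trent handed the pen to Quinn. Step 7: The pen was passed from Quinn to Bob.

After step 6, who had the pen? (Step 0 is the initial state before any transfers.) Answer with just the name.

Answer: Quinn

Derivation:
Tracking the pen holder through step 6:
After step 0 (start): Quinn
After step 1: Bob
After step 2: Grace
After step 3: Bob
After step 4: Eve
After step 5: Trent
After step 6: Quinn

At step 6, the holder is Quinn.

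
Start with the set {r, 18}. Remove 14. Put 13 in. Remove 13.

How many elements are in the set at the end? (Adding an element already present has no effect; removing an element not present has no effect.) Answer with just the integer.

Answer: 2

Derivation:
Tracking the set through each operation:
Start: {18, r}
Event 1 (remove 14): not present, no change. Set: {18, r}
Event 2 (add 13): added. Set: {13, 18, r}
Event 3 (remove 13): removed. Set: {18, r}

Final set: {18, r} (size 2)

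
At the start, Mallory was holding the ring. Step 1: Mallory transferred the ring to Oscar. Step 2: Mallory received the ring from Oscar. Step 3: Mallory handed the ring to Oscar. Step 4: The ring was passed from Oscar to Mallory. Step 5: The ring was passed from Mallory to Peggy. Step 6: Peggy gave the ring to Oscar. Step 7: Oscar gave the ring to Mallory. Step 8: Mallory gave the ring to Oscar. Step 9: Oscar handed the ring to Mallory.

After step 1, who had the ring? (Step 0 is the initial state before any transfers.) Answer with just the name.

Answer: Oscar

Derivation:
Tracking the ring holder through step 1:
After step 0 (start): Mallory
After step 1: Oscar

At step 1, the holder is Oscar.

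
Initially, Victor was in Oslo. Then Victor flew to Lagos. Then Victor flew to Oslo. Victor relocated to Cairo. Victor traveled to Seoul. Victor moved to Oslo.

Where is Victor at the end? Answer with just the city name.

Tracking Victor's location:
Start: Victor is in Oslo.
After move 1: Oslo -> Lagos. Victor is in Lagos.
After move 2: Lagos -> Oslo. Victor is in Oslo.
After move 3: Oslo -> Cairo. Victor is in Cairo.
After move 4: Cairo -> Seoul. Victor is in Seoul.
After move 5: Seoul -> Oslo. Victor is in Oslo.

Answer: Oslo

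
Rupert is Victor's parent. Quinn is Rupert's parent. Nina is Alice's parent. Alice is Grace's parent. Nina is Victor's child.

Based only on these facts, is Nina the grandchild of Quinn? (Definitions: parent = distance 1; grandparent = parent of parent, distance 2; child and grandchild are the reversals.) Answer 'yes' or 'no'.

Reconstructing the parent chain from the given facts:
  Quinn -> Rupert -> Victor -> Nina -> Alice -> Grace
(each arrow means 'parent of the next')
Positions in the chain (0 = top):
  position of Quinn: 0
  position of Rupert: 1
  position of Victor: 2
  position of Nina: 3
  position of Alice: 4
  position of Grace: 5

Nina is at position 3, Quinn is at position 0; signed distance (j - i) = -3.
'grandchild' requires j - i = -2. Actual distance is -3, so the relation does NOT hold.

Answer: no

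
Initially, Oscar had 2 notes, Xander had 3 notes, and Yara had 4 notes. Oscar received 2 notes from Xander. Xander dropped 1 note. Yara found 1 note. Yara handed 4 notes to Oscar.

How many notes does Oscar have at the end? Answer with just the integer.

Answer: 8

Derivation:
Tracking counts step by step:
Start: Oscar=2, Xander=3, Yara=4
Event 1 (Xander -> Oscar, 2): Xander: 3 -> 1, Oscar: 2 -> 4. State: Oscar=4, Xander=1, Yara=4
Event 2 (Xander -1): Xander: 1 -> 0. State: Oscar=4, Xander=0, Yara=4
Event 3 (Yara +1): Yara: 4 -> 5. State: Oscar=4, Xander=0, Yara=5
Event 4 (Yara -> Oscar, 4): Yara: 5 -> 1, Oscar: 4 -> 8. State: Oscar=8, Xander=0, Yara=1

Oscar's final count: 8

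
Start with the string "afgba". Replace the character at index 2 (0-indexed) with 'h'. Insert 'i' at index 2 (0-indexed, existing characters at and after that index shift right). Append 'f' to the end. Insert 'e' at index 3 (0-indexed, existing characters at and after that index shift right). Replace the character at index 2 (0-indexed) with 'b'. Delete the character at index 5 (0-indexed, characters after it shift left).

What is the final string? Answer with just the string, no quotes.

Applying each edit step by step:
Start: "afgba"
Op 1 (replace idx 2: 'g' -> 'h'): "afgba" -> "afhba"
Op 2 (insert 'i' at idx 2): "afhba" -> "afihba"
Op 3 (append 'f'): "afihba" -> "afihbaf"
Op 4 (insert 'e' at idx 3): "afihbaf" -> "afiehbaf"
Op 5 (replace idx 2: 'i' -> 'b'): "afiehbaf" -> "afbehbaf"
Op 6 (delete idx 5 = 'b'): "afbehbaf" -> "afbehaf"

Answer: afbehaf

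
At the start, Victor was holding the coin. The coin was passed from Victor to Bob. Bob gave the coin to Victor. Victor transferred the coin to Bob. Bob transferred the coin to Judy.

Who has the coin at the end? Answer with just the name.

Answer: Judy

Derivation:
Tracking the coin through each event:
Start: Victor has the coin.
After event 1: Bob has the coin.
After event 2: Victor has the coin.
After event 3: Bob has the coin.
After event 4: Judy has the coin.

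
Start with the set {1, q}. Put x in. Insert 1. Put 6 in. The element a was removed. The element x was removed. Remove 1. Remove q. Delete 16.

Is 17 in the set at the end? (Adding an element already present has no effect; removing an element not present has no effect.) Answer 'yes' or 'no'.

Answer: no

Derivation:
Tracking the set through each operation:
Start: {1, q}
Event 1 (add x): added. Set: {1, q, x}
Event 2 (add 1): already present, no change. Set: {1, q, x}
Event 3 (add 6): added. Set: {1, 6, q, x}
Event 4 (remove a): not present, no change. Set: {1, 6, q, x}
Event 5 (remove x): removed. Set: {1, 6, q}
Event 6 (remove 1): removed. Set: {6, q}
Event 7 (remove q): removed. Set: {6}
Event 8 (remove 16): not present, no change. Set: {6}

Final set: {6} (size 1)
17 is NOT in the final set.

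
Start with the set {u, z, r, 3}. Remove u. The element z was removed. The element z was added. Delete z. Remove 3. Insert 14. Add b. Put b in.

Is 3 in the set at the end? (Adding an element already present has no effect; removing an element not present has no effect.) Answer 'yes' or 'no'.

Answer: no

Derivation:
Tracking the set through each operation:
Start: {3, r, u, z}
Event 1 (remove u): removed. Set: {3, r, z}
Event 2 (remove z): removed. Set: {3, r}
Event 3 (add z): added. Set: {3, r, z}
Event 4 (remove z): removed. Set: {3, r}
Event 5 (remove 3): removed. Set: {r}
Event 6 (add 14): added. Set: {14, r}
Event 7 (add b): added. Set: {14, b, r}
Event 8 (add b): already present, no change. Set: {14, b, r}

Final set: {14, b, r} (size 3)
3 is NOT in the final set.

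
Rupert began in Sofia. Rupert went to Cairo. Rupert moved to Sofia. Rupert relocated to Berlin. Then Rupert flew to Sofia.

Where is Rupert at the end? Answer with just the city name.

Answer: Sofia

Derivation:
Tracking Rupert's location:
Start: Rupert is in Sofia.
After move 1: Sofia -> Cairo. Rupert is in Cairo.
After move 2: Cairo -> Sofia. Rupert is in Sofia.
After move 3: Sofia -> Berlin. Rupert is in Berlin.
After move 4: Berlin -> Sofia. Rupert is in Sofia.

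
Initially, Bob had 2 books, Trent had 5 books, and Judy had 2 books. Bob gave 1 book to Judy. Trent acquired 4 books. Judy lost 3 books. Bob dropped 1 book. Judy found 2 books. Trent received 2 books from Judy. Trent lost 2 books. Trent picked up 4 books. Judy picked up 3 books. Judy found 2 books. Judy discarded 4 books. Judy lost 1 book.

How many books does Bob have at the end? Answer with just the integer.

Answer: 0

Derivation:
Tracking counts step by step:
Start: Bob=2, Trent=5, Judy=2
Event 1 (Bob -> Judy, 1): Bob: 2 -> 1, Judy: 2 -> 3. State: Bob=1, Trent=5, Judy=3
Event 2 (Trent +4): Trent: 5 -> 9. State: Bob=1, Trent=9, Judy=3
Event 3 (Judy -3): Judy: 3 -> 0. State: Bob=1, Trent=9, Judy=0
Event 4 (Bob -1): Bob: 1 -> 0. State: Bob=0, Trent=9, Judy=0
Event 5 (Judy +2): Judy: 0 -> 2. State: Bob=0, Trent=9, Judy=2
Event 6 (Judy -> Trent, 2): Judy: 2 -> 0, Trent: 9 -> 11. State: Bob=0, Trent=11, Judy=0
Event 7 (Trent -2): Trent: 11 -> 9. State: Bob=0, Trent=9, Judy=0
Event 8 (Trent +4): Trent: 9 -> 13. State: Bob=0, Trent=13, Judy=0
Event 9 (Judy +3): Judy: 0 -> 3. State: Bob=0, Trent=13, Judy=3
Event 10 (Judy +2): Judy: 3 -> 5. State: Bob=0, Trent=13, Judy=5
Event 11 (Judy -4): Judy: 5 -> 1. State: Bob=0, Trent=13, Judy=1
Event 12 (Judy -1): Judy: 1 -> 0. State: Bob=0, Trent=13, Judy=0

Bob's final count: 0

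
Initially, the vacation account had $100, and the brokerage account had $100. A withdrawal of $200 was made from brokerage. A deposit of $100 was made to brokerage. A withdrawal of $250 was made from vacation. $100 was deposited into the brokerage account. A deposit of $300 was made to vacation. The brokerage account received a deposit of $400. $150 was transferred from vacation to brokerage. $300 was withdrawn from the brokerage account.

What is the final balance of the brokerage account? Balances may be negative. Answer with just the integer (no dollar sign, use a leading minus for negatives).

Answer: 350

Derivation:
Tracking account balances step by step:
Start: vacation=100, brokerage=100
Event 1 (withdraw 200 from brokerage): brokerage: 100 - 200 = -100. Balances: vacation=100, brokerage=-100
Event 2 (deposit 100 to brokerage): brokerage: -100 + 100 = 0. Balances: vacation=100, brokerage=0
Event 3 (withdraw 250 from vacation): vacation: 100 - 250 = -150. Balances: vacation=-150, brokerage=0
Event 4 (deposit 100 to brokerage): brokerage: 0 + 100 = 100. Balances: vacation=-150, brokerage=100
Event 5 (deposit 300 to vacation): vacation: -150 + 300 = 150. Balances: vacation=150, brokerage=100
Event 6 (deposit 400 to brokerage): brokerage: 100 + 400 = 500. Balances: vacation=150, brokerage=500
Event 7 (transfer 150 vacation -> brokerage): vacation: 150 - 150 = 0, brokerage: 500 + 150 = 650. Balances: vacation=0, brokerage=650
Event 8 (withdraw 300 from brokerage): brokerage: 650 - 300 = 350. Balances: vacation=0, brokerage=350

Final balance of brokerage: 350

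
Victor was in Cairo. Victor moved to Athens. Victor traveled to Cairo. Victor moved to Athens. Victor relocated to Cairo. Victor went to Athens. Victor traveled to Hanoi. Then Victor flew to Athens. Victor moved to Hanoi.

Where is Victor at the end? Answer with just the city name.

Tracking Victor's location:
Start: Victor is in Cairo.
After move 1: Cairo -> Athens. Victor is in Athens.
After move 2: Athens -> Cairo. Victor is in Cairo.
After move 3: Cairo -> Athens. Victor is in Athens.
After move 4: Athens -> Cairo. Victor is in Cairo.
After move 5: Cairo -> Athens. Victor is in Athens.
After move 6: Athens -> Hanoi. Victor is in Hanoi.
After move 7: Hanoi -> Athens. Victor is in Athens.
After move 8: Athens -> Hanoi. Victor is in Hanoi.

Answer: Hanoi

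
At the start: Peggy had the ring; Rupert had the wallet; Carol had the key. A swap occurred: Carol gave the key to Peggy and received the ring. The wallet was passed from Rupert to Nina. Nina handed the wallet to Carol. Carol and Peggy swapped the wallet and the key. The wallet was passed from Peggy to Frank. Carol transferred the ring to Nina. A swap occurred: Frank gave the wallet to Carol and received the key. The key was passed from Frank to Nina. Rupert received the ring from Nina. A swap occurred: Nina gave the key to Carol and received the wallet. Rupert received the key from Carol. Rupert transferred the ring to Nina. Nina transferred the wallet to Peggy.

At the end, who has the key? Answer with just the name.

Answer: Rupert

Derivation:
Tracking all object holders:
Start: ring:Peggy, wallet:Rupert, key:Carol
Event 1 (swap key<->ring: now key:Peggy, ring:Carol). State: ring:Carol, wallet:Rupert, key:Peggy
Event 2 (give wallet: Rupert -> Nina). State: ring:Carol, wallet:Nina, key:Peggy
Event 3 (give wallet: Nina -> Carol). State: ring:Carol, wallet:Carol, key:Peggy
Event 4 (swap wallet<->key: now wallet:Peggy, key:Carol). State: ring:Carol, wallet:Peggy, key:Carol
Event 5 (give wallet: Peggy -> Frank). State: ring:Carol, wallet:Frank, key:Carol
Event 6 (give ring: Carol -> Nina). State: ring:Nina, wallet:Frank, key:Carol
Event 7 (swap wallet<->key: now wallet:Carol, key:Frank). State: ring:Nina, wallet:Carol, key:Frank
Event 8 (give key: Frank -> Nina). State: ring:Nina, wallet:Carol, key:Nina
Event 9 (give ring: Nina -> Rupert). State: ring:Rupert, wallet:Carol, key:Nina
Event 10 (swap key<->wallet: now key:Carol, wallet:Nina). State: ring:Rupert, wallet:Nina, key:Carol
Event 11 (give key: Carol -> Rupert). State: ring:Rupert, wallet:Nina, key:Rupert
Event 12 (give ring: Rupert -> Nina). State: ring:Nina, wallet:Nina, key:Rupert
Event 13 (give wallet: Nina -> Peggy). State: ring:Nina, wallet:Peggy, key:Rupert

Final state: ring:Nina, wallet:Peggy, key:Rupert
The key is held by Rupert.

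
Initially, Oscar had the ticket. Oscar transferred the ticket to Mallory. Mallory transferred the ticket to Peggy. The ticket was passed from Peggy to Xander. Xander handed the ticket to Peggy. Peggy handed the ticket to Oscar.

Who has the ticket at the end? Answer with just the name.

Answer: Oscar

Derivation:
Tracking the ticket through each event:
Start: Oscar has the ticket.
After event 1: Mallory has the ticket.
After event 2: Peggy has the ticket.
After event 3: Xander has the ticket.
After event 4: Peggy has the ticket.
After event 5: Oscar has the ticket.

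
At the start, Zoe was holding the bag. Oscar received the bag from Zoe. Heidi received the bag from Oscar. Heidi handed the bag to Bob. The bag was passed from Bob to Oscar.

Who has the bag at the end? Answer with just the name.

Answer: Oscar

Derivation:
Tracking the bag through each event:
Start: Zoe has the bag.
After event 1: Oscar has the bag.
After event 2: Heidi has the bag.
After event 3: Bob has the bag.
After event 4: Oscar has the bag.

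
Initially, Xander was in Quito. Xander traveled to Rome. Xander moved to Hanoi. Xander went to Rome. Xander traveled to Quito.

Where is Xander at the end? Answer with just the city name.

Tracking Xander's location:
Start: Xander is in Quito.
After move 1: Quito -> Rome. Xander is in Rome.
After move 2: Rome -> Hanoi. Xander is in Hanoi.
After move 3: Hanoi -> Rome. Xander is in Rome.
After move 4: Rome -> Quito. Xander is in Quito.

Answer: Quito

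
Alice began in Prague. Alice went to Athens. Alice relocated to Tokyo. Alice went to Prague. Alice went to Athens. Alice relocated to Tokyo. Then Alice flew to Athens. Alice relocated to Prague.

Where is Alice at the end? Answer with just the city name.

Answer: Prague

Derivation:
Tracking Alice's location:
Start: Alice is in Prague.
After move 1: Prague -> Athens. Alice is in Athens.
After move 2: Athens -> Tokyo. Alice is in Tokyo.
After move 3: Tokyo -> Prague. Alice is in Prague.
After move 4: Prague -> Athens. Alice is in Athens.
After move 5: Athens -> Tokyo. Alice is in Tokyo.
After move 6: Tokyo -> Athens. Alice is in Athens.
After move 7: Athens -> Prague. Alice is in Prague.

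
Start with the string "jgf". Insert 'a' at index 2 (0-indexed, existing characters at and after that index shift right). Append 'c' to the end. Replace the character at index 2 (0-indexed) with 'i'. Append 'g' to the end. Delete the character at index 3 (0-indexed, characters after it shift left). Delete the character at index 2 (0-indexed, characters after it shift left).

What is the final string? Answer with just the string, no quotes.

Applying each edit step by step:
Start: "jgf"
Op 1 (insert 'a' at idx 2): "jgf" -> "jgaf"
Op 2 (append 'c'): "jgaf" -> "jgafc"
Op 3 (replace idx 2: 'a' -> 'i'): "jgafc" -> "jgifc"
Op 4 (append 'g'): "jgifc" -> "jgifcg"
Op 5 (delete idx 3 = 'f'): "jgifcg" -> "jgicg"
Op 6 (delete idx 2 = 'i'): "jgicg" -> "jgcg"

Answer: jgcg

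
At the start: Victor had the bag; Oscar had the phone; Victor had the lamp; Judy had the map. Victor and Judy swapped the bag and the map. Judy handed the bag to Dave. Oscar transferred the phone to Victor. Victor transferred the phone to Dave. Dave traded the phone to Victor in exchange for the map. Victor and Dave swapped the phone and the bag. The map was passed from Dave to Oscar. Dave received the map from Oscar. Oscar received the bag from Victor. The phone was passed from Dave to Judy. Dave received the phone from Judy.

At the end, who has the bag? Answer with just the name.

Tracking all object holders:
Start: bag:Victor, phone:Oscar, lamp:Victor, map:Judy
Event 1 (swap bag<->map: now bag:Judy, map:Victor). State: bag:Judy, phone:Oscar, lamp:Victor, map:Victor
Event 2 (give bag: Judy -> Dave). State: bag:Dave, phone:Oscar, lamp:Victor, map:Victor
Event 3 (give phone: Oscar -> Victor). State: bag:Dave, phone:Victor, lamp:Victor, map:Victor
Event 4 (give phone: Victor -> Dave). State: bag:Dave, phone:Dave, lamp:Victor, map:Victor
Event 5 (swap phone<->map: now phone:Victor, map:Dave). State: bag:Dave, phone:Victor, lamp:Victor, map:Dave
Event 6 (swap phone<->bag: now phone:Dave, bag:Victor). State: bag:Victor, phone:Dave, lamp:Victor, map:Dave
Event 7 (give map: Dave -> Oscar). State: bag:Victor, phone:Dave, lamp:Victor, map:Oscar
Event 8 (give map: Oscar -> Dave). State: bag:Victor, phone:Dave, lamp:Victor, map:Dave
Event 9 (give bag: Victor -> Oscar). State: bag:Oscar, phone:Dave, lamp:Victor, map:Dave
Event 10 (give phone: Dave -> Judy). State: bag:Oscar, phone:Judy, lamp:Victor, map:Dave
Event 11 (give phone: Judy -> Dave). State: bag:Oscar, phone:Dave, lamp:Victor, map:Dave

Final state: bag:Oscar, phone:Dave, lamp:Victor, map:Dave
The bag is held by Oscar.

Answer: Oscar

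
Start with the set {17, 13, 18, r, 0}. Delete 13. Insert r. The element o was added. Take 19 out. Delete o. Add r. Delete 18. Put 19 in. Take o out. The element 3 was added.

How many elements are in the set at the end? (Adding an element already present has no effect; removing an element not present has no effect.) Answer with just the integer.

Answer: 5

Derivation:
Tracking the set through each operation:
Start: {0, 13, 17, 18, r}
Event 1 (remove 13): removed. Set: {0, 17, 18, r}
Event 2 (add r): already present, no change. Set: {0, 17, 18, r}
Event 3 (add o): added. Set: {0, 17, 18, o, r}
Event 4 (remove 19): not present, no change. Set: {0, 17, 18, o, r}
Event 5 (remove o): removed. Set: {0, 17, 18, r}
Event 6 (add r): already present, no change. Set: {0, 17, 18, r}
Event 7 (remove 18): removed. Set: {0, 17, r}
Event 8 (add 19): added. Set: {0, 17, 19, r}
Event 9 (remove o): not present, no change. Set: {0, 17, 19, r}
Event 10 (add 3): added. Set: {0, 17, 19, 3, r}

Final set: {0, 17, 19, 3, r} (size 5)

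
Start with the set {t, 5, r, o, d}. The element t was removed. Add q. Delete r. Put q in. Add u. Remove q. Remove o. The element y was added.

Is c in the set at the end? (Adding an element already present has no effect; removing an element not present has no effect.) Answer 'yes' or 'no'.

Answer: no

Derivation:
Tracking the set through each operation:
Start: {5, d, o, r, t}
Event 1 (remove t): removed. Set: {5, d, o, r}
Event 2 (add q): added. Set: {5, d, o, q, r}
Event 3 (remove r): removed. Set: {5, d, o, q}
Event 4 (add q): already present, no change. Set: {5, d, o, q}
Event 5 (add u): added. Set: {5, d, o, q, u}
Event 6 (remove q): removed. Set: {5, d, o, u}
Event 7 (remove o): removed. Set: {5, d, u}
Event 8 (add y): added. Set: {5, d, u, y}

Final set: {5, d, u, y} (size 4)
c is NOT in the final set.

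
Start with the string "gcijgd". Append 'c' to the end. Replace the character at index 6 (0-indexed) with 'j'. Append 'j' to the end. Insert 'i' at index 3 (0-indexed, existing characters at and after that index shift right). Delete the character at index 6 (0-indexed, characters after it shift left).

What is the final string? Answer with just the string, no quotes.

Applying each edit step by step:
Start: "gcijgd"
Op 1 (append 'c'): "gcijgd" -> "gcijgdc"
Op 2 (replace idx 6: 'c' -> 'j'): "gcijgdc" -> "gcijgdj"
Op 3 (append 'j'): "gcijgdj" -> "gcijgdjj"
Op 4 (insert 'i' at idx 3): "gcijgdjj" -> "gciijgdjj"
Op 5 (delete idx 6 = 'd'): "gciijgdjj" -> "gciijgjj"

Answer: gciijgjj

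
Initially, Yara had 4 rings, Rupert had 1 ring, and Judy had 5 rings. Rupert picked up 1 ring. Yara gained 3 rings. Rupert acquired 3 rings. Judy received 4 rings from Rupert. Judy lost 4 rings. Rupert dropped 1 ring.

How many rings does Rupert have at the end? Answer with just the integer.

Answer: 0

Derivation:
Tracking counts step by step:
Start: Yara=4, Rupert=1, Judy=5
Event 1 (Rupert +1): Rupert: 1 -> 2. State: Yara=4, Rupert=2, Judy=5
Event 2 (Yara +3): Yara: 4 -> 7. State: Yara=7, Rupert=2, Judy=5
Event 3 (Rupert +3): Rupert: 2 -> 5. State: Yara=7, Rupert=5, Judy=5
Event 4 (Rupert -> Judy, 4): Rupert: 5 -> 1, Judy: 5 -> 9. State: Yara=7, Rupert=1, Judy=9
Event 5 (Judy -4): Judy: 9 -> 5. State: Yara=7, Rupert=1, Judy=5
Event 6 (Rupert -1): Rupert: 1 -> 0. State: Yara=7, Rupert=0, Judy=5

Rupert's final count: 0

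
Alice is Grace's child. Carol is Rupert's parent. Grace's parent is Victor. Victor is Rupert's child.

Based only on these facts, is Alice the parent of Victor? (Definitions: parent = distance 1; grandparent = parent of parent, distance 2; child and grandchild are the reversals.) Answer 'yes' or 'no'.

Reconstructing the parent chain from the given facts:
  Carol -> Rupert -> Victor -> Grace -> Alice
(each arrow means 'parent of the next')
Positions in the chain (0 = top):
  position of Carol: 0
  position of Rupert: 1
  position of Victor: 2
  position of Grace: 3
  position of Alice: 4

Alice is at position 4, Victor is at position 2; signed distance (j - i) = -2.
'parent' requires j - i = 1. Actual distance is -2, so the relation does NOT hold.

Answer: no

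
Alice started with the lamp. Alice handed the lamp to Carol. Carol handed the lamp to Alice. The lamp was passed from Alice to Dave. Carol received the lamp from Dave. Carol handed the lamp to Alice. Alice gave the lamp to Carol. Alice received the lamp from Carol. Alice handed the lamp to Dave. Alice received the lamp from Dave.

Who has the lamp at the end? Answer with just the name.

Tracking the lamp through each event:
Start: Alice has the lamp.
After event 1: Carol has the lamp.
After event 2: Alice has the lamp.
After event 3: Dave has the lamp.
After event 4: Carol has the lamp.
After event 5: Alice has the lamp.
After event 6: Carol has the lamp.
After event 7: Alice has the lamp.
After event 8: Dave has the lamp.
After event 9: Alice has the lamp.

Answer: Alice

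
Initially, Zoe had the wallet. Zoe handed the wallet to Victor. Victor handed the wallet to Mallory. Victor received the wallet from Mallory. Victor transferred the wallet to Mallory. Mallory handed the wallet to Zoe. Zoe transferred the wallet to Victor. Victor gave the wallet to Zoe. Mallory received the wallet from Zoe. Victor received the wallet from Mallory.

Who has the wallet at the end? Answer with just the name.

Answer: Victor

Derivation:
Tracking the wallet through each event:
Start: Zoe has the wallet.
After event 1: Victor has the wallet.
After event 2: Mallory has the wallet.
After event 3: Victor has the wallet.
After event 4: Mallory has the wallet.
After event 5: Zoe has the wallet.
After event 6: Victor has the wallet.
After event 7: Zoe has the wallet.
After event 8: Mallory has the wallet.
After event 9: Victor has the wallet.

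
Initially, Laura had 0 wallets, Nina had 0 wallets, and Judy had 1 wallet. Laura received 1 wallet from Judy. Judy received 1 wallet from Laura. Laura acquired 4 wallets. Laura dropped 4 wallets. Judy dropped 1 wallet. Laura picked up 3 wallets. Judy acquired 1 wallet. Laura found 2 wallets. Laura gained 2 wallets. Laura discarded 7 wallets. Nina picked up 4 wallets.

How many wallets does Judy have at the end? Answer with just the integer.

Answer: 1

Derivation:
Tracking counts step by step:
Start: Laura=0, Nina=0, Judy=1
Event 1 (Judy -> Laura, 1): Judy: 1 -> 0, Laura: 0 -> 1. State: Laura=1, Nina=0, Judy=0
Event 2 (Laura -> Judy, 1): Laura: 1 -> 0, Judy: 0 -> 1. State: Laura=0, Nina=0, Judy=1
Event 3 (Laura +4): Laura: 0 -> 4. State: Laura=4, Nina=0, Judy=1
Event 4 (Laura -4): Laura: 4 -> 0. State: Laura=0, Nina=0, Judy=1
Event 5 (Judy -1): Judy: 1 -> 0. State: Laura=0, Nina=0, Judy=0
Event 6 (Laura +3): Laura: 0 -> 3. State: Laura=3, Nina=0, Judy=0
Event 7 (Judy +1): Judy: 0 -> 1. State: Laura=3, Nina=0, Judy=1
Event 8 (Laura +2): Laura: 3 -> 5. State: Laura=5, Nina=0, Judy=1
Event 9 (Laura +2): Laura: 5 -> 7. State: Laura=7, Nina=0, Judy=1
Event 10 (Laura -7): Laura: 7 -> 0. State: Laura=0, Nina=0, Judy=1
Event 11 (Nina +4): Nina: 0 -> 4. State: Laura=0, Nina=4, Judy=1

Judy's final count: 1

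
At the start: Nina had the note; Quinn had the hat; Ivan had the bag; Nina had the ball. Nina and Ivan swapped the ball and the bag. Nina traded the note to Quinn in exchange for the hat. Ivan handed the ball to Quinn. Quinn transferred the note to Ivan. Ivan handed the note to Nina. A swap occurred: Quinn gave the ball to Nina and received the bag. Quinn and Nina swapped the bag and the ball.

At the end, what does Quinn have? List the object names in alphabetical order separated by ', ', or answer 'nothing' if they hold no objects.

Tracking all object holders:
Start: note:Nina, hat:Quinn, bag:Ivan, ball:Nina
Event 1 (swap ball<->bag: now ball:Ivan, bag:Nina). State: note:Nina, hat:Quinn, bag:Nina, ball:Ivan
Event 2 (swap note<->hat: now note:Quinn, hat:Nina). State: note:Quinn, hat:Nina, bag:Nina, ball:Ivan
Event 3 (give ball: Ivan -> Quinn). State: note:Quinn, hat:Nina, bag:Nina, ball:Quinn
Event 4 (give note: Quinn -> Ivan). State: note:Ivan, hat:Nina, bag:Nina, ball:Quinn
Event 5 (give note: Ivan -> Nina). State: note:Nina, hat:Nina, bag:Nina, ball:Quinn
Event 6 (swap ball<->bag: now ball:Nina, bag:Quinn). State: note:Nina, hat:Nina, bag:Quinn, ball:Nina
Event 7 (swap bag<->ball: now bag:Nina, ball:Quinn). State: note:Nina, hat:Nina, bag:Nina, ball:Quinn

Final state: note:Nina, hat:Nina, bag:Nina, ball:Quinn
Quinn holds: ball.

Answer: ball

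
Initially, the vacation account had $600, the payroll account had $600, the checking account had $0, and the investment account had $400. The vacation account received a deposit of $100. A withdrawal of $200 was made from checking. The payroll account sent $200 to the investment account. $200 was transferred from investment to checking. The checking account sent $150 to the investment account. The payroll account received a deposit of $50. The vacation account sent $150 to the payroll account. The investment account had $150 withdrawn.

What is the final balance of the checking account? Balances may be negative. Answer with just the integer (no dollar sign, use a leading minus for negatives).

Answer: -150

Derivation:
Tracking account balances step by step:
Start: vacation=600, payroll=600, checking=0, investment=400
Event 1 (deposit 100 to vacation): vacation: 600 + 100 = 700. Balances: vacation=700, payroll=600, checking=0, investment=400
Event 2 (withdraw 200 from checking): checking: 0 - 200 = -200. Balances: vacation=700, payroll=600, checking=-200, investment=400
Event 3 (transfer 200 payroll -> investment): payroll: 600 - 200 = 400, investment: 400 + 200 = 600. Balances: vacation=700, payroll=400, checking=-200, investment=600
Event 4 (transfer 200 investment -> checking): investment: 600 - 200 = 400, checking: -200 + 200 = 0. Balances: vacation=700, payroll=400, checking=0, investment=400
Event 5 (transfer 150 checking -> investment): checking: 0 - 150 = -150, investment: 400 + 150 = 550. Balances: vacation=700, payroll=400, checking=-150, investment=550
Event 6 (deposit 50 to payroll): payroll: 400 + 50 = 450. Balances: vacation=700, payroll=450, checking=-150, investment=550
Event 7 (transfer 150 vacation -> payroll): vacation: 700 - 150 = 550, payroll: 450 + 150 = 600. Balances: vacation=550, payroll=600, checking=-150, investment=550
Event 8 (withdraw 150 from investment): investment: 550 - 150 = 400. Balances: vacation=550, payroll=600, checking=-150, investment=400

Final balance of checking: -150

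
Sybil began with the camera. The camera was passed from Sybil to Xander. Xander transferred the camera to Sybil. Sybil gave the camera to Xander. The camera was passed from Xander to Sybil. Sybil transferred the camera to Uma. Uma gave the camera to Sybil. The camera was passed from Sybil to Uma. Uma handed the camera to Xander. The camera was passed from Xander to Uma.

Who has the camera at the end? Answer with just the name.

Answer: Uma

Derivation:
Tracking the camera through each event:
Start: Sybil has the camera.
After event 1: Xander has the camera.
After event 2: Sybil has the camera.
After event 3: Xander has the camera.
After event 4: Sybil has the camera.
After event 5: Uma has the camera.
After event 6: Sybil has the camera.
After event 7: Uma has the camera.
After event 8: Xander has the camera.
After event 9: Uma has the camera.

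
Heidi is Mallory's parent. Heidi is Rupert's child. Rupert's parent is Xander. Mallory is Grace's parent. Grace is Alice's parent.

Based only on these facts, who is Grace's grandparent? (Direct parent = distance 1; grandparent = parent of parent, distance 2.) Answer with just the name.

Answer: Heidi

Derivation:
Reconstructing the parent chain from the given facts:
  Xander -> Rupert -> Heidi -> Mallory -> Grace -> Alice
(each arrow means 'parent of the next')
Positions in the chain (0 = top):
  position of Xander: 0
  position of Rupert: 1
  position of Heidi: 2
  position of Mallory: 3
  position of Grace: 4
  position of Alice: 5

Grace is at position 4; the grandparent is 2 steps up the chain, i.e. position 2: Heidi.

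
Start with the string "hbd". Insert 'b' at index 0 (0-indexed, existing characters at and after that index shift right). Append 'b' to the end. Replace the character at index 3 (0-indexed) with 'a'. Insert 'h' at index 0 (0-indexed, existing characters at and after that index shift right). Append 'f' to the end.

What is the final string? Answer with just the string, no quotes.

Applying each edit step by step:
Start: "hbd"
Op 1 (insert 'b' at idx 0): "hbd" -> "bhbd"
Op 2 (append 'b'): "bhbd" -> "bhbdb"
Op 3 (replace idx 3: 'd' -> 'a'): "bhbdb" -> "bhbab"
Op 4 (insert 'h' at idx 0): "bhbab" -> "hbhbab"
Op 5 (append 'f'): "hbhbab" -> "hbhbabf"

Answer: hbhbabf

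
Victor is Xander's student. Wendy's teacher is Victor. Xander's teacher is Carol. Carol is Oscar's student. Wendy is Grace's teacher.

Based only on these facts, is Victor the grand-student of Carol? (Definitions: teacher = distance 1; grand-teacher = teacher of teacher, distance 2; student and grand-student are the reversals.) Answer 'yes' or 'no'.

Reconstructing the teacher chain from the given facts:
  Oscar -> Carol -> Xander -> Victor -> Wendy -> Grace
(each arrow means 'teacher of the next')
Positions in the chain (0 = top):
  position of Oscar: 0
  position of Carol: 1
  position of Xander: 2
  position of Victor: 3
  position of Wendy: 4
  position of Grace: 5

Victor is at position 3, Carol is at position 1; signed distance (j - i) = -2.
'grand-student' requires j - i = -2. Actual distance is -2, so the relation HOLDS.

Answer: yes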